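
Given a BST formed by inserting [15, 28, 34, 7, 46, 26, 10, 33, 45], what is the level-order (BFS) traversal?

Tree insertion order: [15, 28, 34, 7, 46, 26, 10, 33, 45]
Tree (level-order array): [15, 7, 28, None, 10, 26, 34, None, None, None, None, 33, 46, None, None, 45]
BFS from the root, enqueuing left then right child of each popped node:
  queue [15] -> pop 15, enqueue [7, 28], visited so far: [15]
  queue [7, 28] -> pop 7, enqueue [10], visited so far: [15, 7]
  queue [28, 10] -> pop 28, enqueue [26, 34], visited so far: [15, 7, 28]
  queue [10, 26, 34] -> pop 10, enqueue [none], visited so far: [15, 7, 28, 10]
  queue [26, 34] -> pop 26, enqueue [none], visited so far: [15, 7, 28, 10, 26]
  queue [34] -> pop 34, enqueue [33, 46], visited so far: [15, 7, 28, 10, 26, 34]
  queue [33, 46] -> pop 33, enqueue [none], visited so far: [15, 7, 28, 10, 26, 34, 33]
  queue [46] -> pop 46, enqueue [45], visited so far: [15, 7, 28, 10, 26, 34, 33, 46]
  queue [45] -> pop 45, enqueue [none], visited so far: [15, 7, 28, 10, 26, 34, 33, 46, 45]
Result: [15, 7, 28, 10, 26, 34, 33, 46, 45]


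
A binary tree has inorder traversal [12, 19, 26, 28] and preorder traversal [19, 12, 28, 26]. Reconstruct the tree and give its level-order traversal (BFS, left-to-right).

Inorder:  [12, 19, 26, 28]
Preorder: [19, 12, 28, 26]
Algorithm: preorder visits root first, so consume preorder in order;
for each root, split the current inorder slice at that value into
left-subtree inorder and right-subtree inorder, then recurse.
Recursive splits:
  root=19; inorder splits into left=[12], right=[26, 28]
  root=12; inorder splits into left=[], right=[]
  root=28; inorder splits into left=[26], right=[]
  root=26; inorder splits into left=[], right=[]
Reconstructed level-order: [19, 12, 28, 26]


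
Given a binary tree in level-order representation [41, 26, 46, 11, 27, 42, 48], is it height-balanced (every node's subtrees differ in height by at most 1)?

Tree (level-order array): [41, 26, 46, 11, 27, 42, 48]
Definition: a tree is height-balanced if, at every node, |h(left) - h(right)| <= 1 (empty subtree has height -1).
Bottom-up per-node check:
  node 11: h_left=-1, h_right=-1, diff=0 [OK], height=0
  node 27: h_left=-1, h_right=-1, diff=0 [OK], height=0
  node 26: h_left=0, h_right=0, diff=0 [OK], height=1
  node 42: h_left=-1, h_right=-1, diff=0 [OK], height=0
  node 48: h_left=-1, h_right=-1, diff=0 [OK], height=0
  node 46: h_left=0, h_right=0, diff=0 [OK], height=1
  node 41: h_left=1, h_right=1, diff=0 [OK], height=2
All nodes satisfy the balance condition.
Result: Balanced


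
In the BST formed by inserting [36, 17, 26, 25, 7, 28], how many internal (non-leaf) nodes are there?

Tree built from: [36, 17, 26, 25, 7, 28]
Tree (level-order array): [36, 17, None, 7, 26, None, None, 25, 28]
Rule: An internal node has at least one child.
Per-node child counts:
  node 36: 1 child(ren)
  node 17: 2 child(ren)
  node 7: 0 child(ren)
  node 26: 2 child(ren)
  node 25: 0 child(ren)
  node 28: 0 child(ren)
Matching nodes: [36, 17, 26]
Count of internal (non-leaf) nodes: 3


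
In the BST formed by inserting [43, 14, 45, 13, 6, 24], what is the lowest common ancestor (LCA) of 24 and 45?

Tree insertion order: [43, 14, 45, 13, 6, 24]
Tree (level-order array): [43, 14, 45, 13, 24, None, None, 6]
In a BST, the LCA of p=24, q=45 is the first node v on the
root-to-leaf path with p <= v <= q (go left if both < v, right if both > v).
Walk from root:
  at 43: 24 <= 43 <= 45, this is the LCA
LCA = 43


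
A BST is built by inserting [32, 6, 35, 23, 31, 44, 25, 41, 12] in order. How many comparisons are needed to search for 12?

Search path for 12: 32 -> 6 -> 23 -> 12
Found: True
Comparisons: 4


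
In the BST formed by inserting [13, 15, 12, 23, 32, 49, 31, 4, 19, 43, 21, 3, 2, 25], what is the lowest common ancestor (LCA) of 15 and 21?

Tree insertion order: [13, 15, 12, 23, 32, 49, 31, 4, 19, 43, 21, 3, 2, 25]
Tree (level-order array): [13, 12, 15, 4, None, None, 23, 3, None, 19, 32, 2, None, None, 21, 31, 49, None, None, None, None, 25, None, 43]
In a BST, the LCA of p=15, q=21 is the first node v on the
root-to-leaf path with p <= v <= q (go left if both < v, right if both > v).
Walk from root:
  at 13: both 15 and 21 > 13, go right
  at 15: 15 <= 15 <= 21, this is the LCA
LCA = 15


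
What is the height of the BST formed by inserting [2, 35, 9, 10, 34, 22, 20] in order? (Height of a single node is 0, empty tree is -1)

Insertion order: [2, 35, 9, 10, 34, 22, 20]
Tree (level-order array): [2, None, 35, 9, None, None, 10, None, 34, 22, None, 20]
Compute height bottom-up (empty subtree = -1):
  height(20) = 1 + max(-1, -1) = 0
  height(22) = 1 + max(0, -1) = 1
  height(34) = 1 + max(1, -1) = 2
  height(10) = 1 + max(-1, 2) = 3
  height(9) = 1 + max(-1, 3) = 4
  height(35) = 1 + max(4, -1) = 5
  height(2) = 1 + max(-1, 5) = 6
Height = 6


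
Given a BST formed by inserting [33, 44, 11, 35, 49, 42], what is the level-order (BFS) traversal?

Tree insertion order: [33, 44, 11, 35, 49, 42]
Tree (level-order array): [33, 11, 44, None, None, 35, 49, None, 42]
BFS from the root, enqueuing left then right child of each popped node:
  queue [33] -> pop 33, enqueue [11, 44], visited so far: [33]
  queue [11, 44] -> pop 11, enqueue [none], visited so far: [33, 11]
  queue [44] -> pop 44, enqueue [35, 49], visited so far: [33, 11, 44]
  queue [35, 49] -> pop 35, enqueue [42], visited so far: [33, 11, 44, 35]
  queue [49, 42] -> pop 49, enqueue [none], visited so far: [33, 11, 44, 35, 49]
  queue [42] -> pop 42, enqueue [none], visited so far: [33, 11, 44, 35, 49, 42]
Result: [33, 11, 44, 35, 49, 42]


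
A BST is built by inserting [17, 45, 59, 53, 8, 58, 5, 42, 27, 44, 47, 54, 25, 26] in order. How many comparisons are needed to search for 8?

Search path for 8: 17 -> 8
Found: True
Comparisons: 2


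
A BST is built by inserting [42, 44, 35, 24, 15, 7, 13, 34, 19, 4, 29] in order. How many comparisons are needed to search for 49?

Search path for 49: 42 -> 44
Found: False
Comparisons: 2


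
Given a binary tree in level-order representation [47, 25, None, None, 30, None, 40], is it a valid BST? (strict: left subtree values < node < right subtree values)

Level-order array: [47, 25, None, None, 30, None, 40]
Validate using subtree bounds (lo, hi): at each node, require lo < value < hi,
then recurse left with hi=value and right with lo=value.
Preorder trace (stopping at first violation):
  at node 47 with bounds (-inf, +inf): OK
  at node 25 with bounds (-inf, 47): OK
  at node 30 with bounds (25, 47): OK
  at node 40 with bounds (30, 47): OK
No violation found at any node.
Result: Valid BST


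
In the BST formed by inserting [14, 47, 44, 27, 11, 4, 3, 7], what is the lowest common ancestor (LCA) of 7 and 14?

Tree insertion order: [14, 47, 44, 27, 11, 4, 3, 7]
Tree (level-order array): [14, 11, 47, 4, None, 44, None, 3, 7, 27]
In a BST, the LCA of p=7, q=14 is the first node v on the
root-to-leaf path with p <= v <= q (go left if both < v, right if both > v).
Walk from root:
  at 14: 7 <= 14 <= 14, this is the LCA
LCA = 14


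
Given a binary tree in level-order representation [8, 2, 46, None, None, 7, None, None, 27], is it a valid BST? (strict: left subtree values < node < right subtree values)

Level-order array: [8, 2, 46, None, None, 7, None, None, 27]
Validate using subtree bounds (lo, hi): at each node, require lo < value < hi,
then recurse left with hi=value and right with lo=value.
Preorder trace (stopping at first violation):
  at node 8 with bounds (-inf, +inf): OK
  at node 2 with bounds (-inf, 8): OK
  at node 46 with bounds (8, +inf): OK
  at node 7 with bounds (8, 46): VIOLATION
Node 7 violates its bound: not (8 < 7 < 46).
Result: Not a valid BST


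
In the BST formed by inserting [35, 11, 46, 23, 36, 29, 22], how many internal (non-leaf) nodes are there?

Tree built from: [35, 11, 46, 23, 36, 29, 22]
Tree (level-order array): [35, 11, 46, None, 23, 36, None, 22, 29]
Rule: An internal node has at least one child.
Per-node child counts:
  node 35: 2 child(ren)
  node 11: 1 child(ren)
  node 23: 2 child(ren)
  node 22: 0 child(ren)
  node 29: 0 child(ren)
  node 46: 1 child(ren)
  node 36: 0 child(ren)
Matching nodes: [35, 11, 23, 46]
Count of internal (non-leaf) nodes: 4


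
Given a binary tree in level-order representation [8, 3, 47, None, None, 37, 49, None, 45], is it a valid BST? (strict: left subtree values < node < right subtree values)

Level-order array: [8, 3, 47, None, None, 37, 49, None, 45]
Validate using subtree bounds (lo, hi): at each node, require lo < value < hi,
then recurse left with hi=value and right with lo=value.
Preorder trace (stopping at first violation):
  at node 8 with bounds (-inf, +inf): OK
  at node 3 with bounds (-inf, 8): OK
  at node 47 with bounds (8, +inf): OK
  at node 37 with bounds (8, 47): OK
  at node 45 with bounds (37, 47): OK
  at node 49 with bounds (47, +inf): OK
No violation found at any node.
Result: Valid BST


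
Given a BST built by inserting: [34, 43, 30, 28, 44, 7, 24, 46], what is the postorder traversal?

Tree insertion order: [34, 43, 30, 28, 44, 7, 24, 46]
Tree (level-order array): [34, 30, 43, 28, None, None, 44, 7, None, None, 46, None, 24]
Postorder traversal: [24, 7, 28, 30, 46, 44, 43, 34]


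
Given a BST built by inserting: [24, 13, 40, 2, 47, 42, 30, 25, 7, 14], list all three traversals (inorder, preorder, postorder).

Tree insertion order: [24, 13, 40, 2, 47, 42, 30, 25, 7, 14]
Tree (level-order array): [24, 13, 40, 2, 14, 30, 47, None, 7, None, None, 25, None, 42]
Inorder (L, root, R): [2, 7, 13, 14, 24, 25, 30, 40, 42, 47]
Preorder (root, L, R): [24, 13, 2, 7, 14, 40, 30, 25, 47, 42]
Postorder (L, R, root): [7, 2, 14, 13, 25, 30, 42, 47, 40, 24]


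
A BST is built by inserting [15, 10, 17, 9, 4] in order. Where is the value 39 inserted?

Starting tree (level order): [15, 10, 17, 9, None, None, None, 4]
Insertion path: 15 -> 17
Result: insert 39 as right child of 17
Final tree (level order): [15, 10, 17, 9, None, None, 39, 4]


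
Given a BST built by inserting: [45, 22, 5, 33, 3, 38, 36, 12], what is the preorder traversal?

Tree insertion order: [45, 22, 5, 33, 3, 38, 36, 12]
Tree (level-order array): [45, 22, None, 5, 33, 3, 12, None, 38, None, None, None, None, 36]
Preorder traversal: [45, 22, 5, 3, 12, 33, 38, 36]


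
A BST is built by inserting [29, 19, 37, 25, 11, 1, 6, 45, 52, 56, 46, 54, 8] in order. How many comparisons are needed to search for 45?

Search path for 45: 29 -> 37 -> 45
Found: True
Comparisons: 3


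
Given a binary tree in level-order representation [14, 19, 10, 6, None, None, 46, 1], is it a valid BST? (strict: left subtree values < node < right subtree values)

Level-order array: [14, 19, 10, 6, None, None, 46, 1]
Validate using subtree bounds (lo, hi): at each node, require lo < value < hi,
then recurse left with hi=value and right with lo=value.
Preorder trace (stopping at first violation):
  at node 14 with bounds (-inf, +inf): OK
  at node 19 with bounds (-inf, 14): VIOLATION
Node 19 violates its bound: not (-inf < 19 < 14).
Result: Not a valid BST


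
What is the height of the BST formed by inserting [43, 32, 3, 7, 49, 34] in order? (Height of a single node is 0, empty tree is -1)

Insertion order: [43, 32, 3, 7, 49, 34]
Tree (level-order array): [43, 32, 49, 3, 34, None, None, None, 7]
Compute height bottom-up (empty subtree = -1):
  height(7) = 1 + max(-1, -1) = 0
  height(3) = 1 + max(-1, 0) = 1
  height(34) = 1 + max(-1, -1) = 0
  height(32) = 1 + max(1, 0) = 2
  height(49) = 1 + max(-1, -1) = 0
  height(43) = 1 + max(2, 0) = 3
Height = 3


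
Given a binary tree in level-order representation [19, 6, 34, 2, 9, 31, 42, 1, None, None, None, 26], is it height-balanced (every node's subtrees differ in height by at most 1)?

Tree (level-order array): [19, 6, 34, 2, 9, 31, 42, 1, None, None, None, 26]
Definition: a tree is height-balanced if, at every node, |h(left) - h(right)| <= 1 (empty subtree has height -1).
Bottom-up per-node check:
  node 1: h_left=-1, h_right=-1, diff=0 [OK], height=0
  node 2: h_left=0, h_right=-1, diff=1 [OK], height=1
  node 9: h_left=-1, h_right=-1, diff=0 [OK], height=0
  node 6: h_left=1, h_right=0, diff=1 [OK], height=2
  node 26: h_left=-1, h_right=-1, diff=0 [OK], height=0
  node 31: h_left=0, h_right=-1, diff=1 [OK], height=1
  node 42: h_left=-1, h_right=-1, diff=0 [OK], height=0
  node 34: h_left=1, h_right=0, diff=1 [OK], height=2
  node 19: h_left=2, h_right=2, diff=0 [OK], height=3
All nodes satisfy the balance condition.
Result: Balanced


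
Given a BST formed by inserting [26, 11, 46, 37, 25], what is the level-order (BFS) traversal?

Tree insertion order: [26, 11, 46, 37, 25]
Tree (level-order array): [26, 11, 46, None, 25, 37]
BFS from the root, enqueuing left then right child of each popped node:
  queue [26] -> pop 26, enqueue [11, 46], visited so far: [26]
  queue [11, 46] -> pop 11, enqueue [25], visited so far: [26, 11]
  queue [46, 25] -> pop 46, enqueue [37], visited so far: [26, 11, 46]
  queue [25, 37] -> pop 25, enqueue [none], visited so far: [26, 11, 46, 25]
  queue [37] -> pop 37, enqueue [none], visited so far: [26, 11, 46, 25, 37]
Result: [26, 11, 46, 25, 37]


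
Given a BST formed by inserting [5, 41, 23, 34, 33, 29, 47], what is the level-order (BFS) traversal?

Tree insertion order: [5, 41, 23, 34, 33, 29, 47]
Tree (level-order array): [5, None, 41, 23, 47, None, 34, None, None, 33, None, 29]
BFS from the root, enqueuing left then right child of each popped node:
  queue [5] -> pop 5, enqueue [41], visited so far: [5]
  queue [41] -> pop 41, enqueue [23, 47], visited so far: [5, 41]
  queue [23, 47] -> pop 23, enqueue [34], visited so far: [5, 41, 23]
  queue [47, 34] -> pop 47, enqueue [none], visited so far: [5, 41, 23, 47]
  queue [34] -> pop 34, enqueue [33], visited so far: [5, 41, 23, 47, 34]
  queue [33] -> pop 33, enqueue [29], visited so far: [5, 41, 23, 47, 34, 33]
  queue [29] -> pop 29, enqueue [none], visited so far: [5, 41, 23, 47, 34, 33, 29]
Result: [5, 41, 23, 47, 34, 33, 29]


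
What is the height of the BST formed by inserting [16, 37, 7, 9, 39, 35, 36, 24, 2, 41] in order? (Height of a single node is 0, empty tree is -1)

Insertion order: [16, 37, 7, 9, 39, 35, 36, 24, 2, 41]
Tree (level-order array): [16, 7, 37, 2, 9, 35, 39, None, None, None, None, 24, 36, None, 41]
Compute height bottom-up (empty subtree = -1):
  height(2) = 1 + max(-1, -1) = 0
  height(9) = 1 + max(-1, -1) = 0
  height(7) = 1 + max(0, 0) = 1
  height(24) = 1 + max(-1, -1) = 0
  height(36) = 1 + max(-1, -1) = 0
  height(35) = 1 + max(0, 0) = 1
  height(41) = 1 + max(-1, -1) = 0
  height(39) = 1 + max(-1, 0) = 1
  height(37) = 1 + max(1, 1) = 2
  height(16) = 1 + max(1, 2) = 3
Height = 3


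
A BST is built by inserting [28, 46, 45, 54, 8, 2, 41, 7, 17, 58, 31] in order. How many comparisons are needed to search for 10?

Search path for 10: 28 -> 8 -> 17
Found: False
Comparisons: 3


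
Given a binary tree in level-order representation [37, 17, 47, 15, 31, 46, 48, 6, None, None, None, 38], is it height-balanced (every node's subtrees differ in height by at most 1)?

Tree (level-order array): [37, 17, 47, 15, 31, 46, 48, 6, None, None, None, 38]
Definition: a tree is height-balanced if, at every node, |h(left) - h(right)| <= 1 (empty subtree has height -1).
Bottom-up per-node check:
  node 6: h_left=-1, h_right=-1, diff=0 [OK], height=0
  node 15: h_left=0, h_right=-1, diff=1 [OK], height=1
  node 31: h_left=-1, h_right=-1, diff=0 [OK], height=0
  node 17: h_left=1, h_right=0, diff=1 [OK], height=2
  node 38: h_left=-1, h_right=-1, diff=0 [OK], height=0
  node 46: h_left=0, h_right=-1, diff=1 [OK], height=1
  node 48: h_left=-1, h_right=-1, diff=0 [OK], height=0
  node 47: h_left=1, h_right=0, diff=1 [OK], height=2
  node 37: h_left=2, h_right=2, diff=0 [OK], height=3
All nodes satisfy the balance condition.
Result: Balanced


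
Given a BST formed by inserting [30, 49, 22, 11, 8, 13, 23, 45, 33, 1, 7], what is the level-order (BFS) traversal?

Tree insertion order: [30, 49, 22, 11, 8, 13, 23, 45, 33, 1, 7]
Tree (level-order array): [30, 22, 49, 11, 23, 45, None, 8, 13, None, None, 33, None, 1, None, None, None, None, None, None, 7]
BFS from the root, enqueuing left then right child of each popped node:
  queue [30] -> pop 30, enqueue [22, 49], visited so far: [30]
  queue [22, 49] -> pop 22, enqueue [11, 23], visited so far: [30, 22]
  queue [49, 11, 23] -> pop 49, enqueue [45], visited so far: [30, 22, 49]
  queue [11, 23, 45] -> pop 11, enqueue [8, 13], visited so far: [30, 22, 49, 11]
  queue [23, 45, 8, 13] -> pop 23, enqueue [none], visited so far: [30, 22, 49, 11, 23]
  queue [45, 8, 13] -> pop 45, enqueue [33], visited so far: [30, 22, 49, 11, 23, 45]
  queue [8, 13, 33] -> pop 8, enqueue [1], visited so far: [30, 22, 49, 11, 23, 45, 8]
  queue [13, 33, 1] -> pop 13, enqueue [none], visited so far: [30, 22, 49, 11, 23, 45, 8, 13]
  queue [33, 1] -> pop 33, enqueue [none], visited so far: [30, 22, 49, 11, 23, 45, 8, 13, 33]
  queue [1] -> pop 1, enqueue [7], visited so far: [30, 22, 49, 11, 23, 45, 8, 13, 33, 1]
  queue [7] -> pop 7, enqueue [none], visited so far: [30, 22, 49, 11, 23, 45, 8, 13, 33, 1, 7]
Result: [30, 22, 49, 11, 23, 45, 8, 13, 33, 1, 7]


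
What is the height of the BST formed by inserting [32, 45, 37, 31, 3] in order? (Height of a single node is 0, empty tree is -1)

Insertion order: [32, 45, 37, 31, 3]
Tree (level-order array): [32, 31, 45, 3, None, 37]
Compute height bottom-up (empty subtree = -1):
  height(3) = 1 + max(-1, -1) = 0
  height(31) = 1 + max(0, -1) = 1
  height(37) = 1 + max(-1, -1) = 0
  height(45) = 1 + max(0, -1) = 1
  height(32) = 1 + max(1, 1) = 2
Height = 2


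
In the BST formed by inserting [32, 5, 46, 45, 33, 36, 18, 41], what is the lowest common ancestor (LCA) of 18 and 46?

Tree insertion order: [32, 5, 46, 45, 33, 36, 18, 41]
Tree (level-order array): [32, 5, 46, None, 18, 45, None, None, None, 33, None, None, 36, None, 41]
In a BST, the LCA of p=18, q=46 is the first node v on the
root-to-leaf path with p <= v <= q (go left if both < v, right if both > v).
Walk from root:
  at 32: 18 <= 32 <= 46, this is the LCA
LCA = 32


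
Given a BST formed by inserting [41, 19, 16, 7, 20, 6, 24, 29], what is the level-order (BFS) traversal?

Tree insertion order: [41, 19, 16, 7, 20, 6, 24, 29]
Tree (level-order array): [41, 19, None, 16, 20, 7, None, None, 24, 6, None, None, 29]
BFS from the root, enqueuing left then right child of each popped node:
  queue [41] -> pop 41, enqueue [19], visited so far: [41]
  queue [19] -> pop 19, enqueue [16, 20], visited so far: [41, 19]
  queue [16, 20] -> pop 16, enqueue [7], visited so far: [41, 19, 16]
  queue [20, 7] -> pop 20, enqueue [24], visited so far: [41, 19, 16, 20]
  queue [7, 24] -> pop 7, enqueue [6], visited so far: [41, 19, 16, 20, 7]
  queue [24, 6] -> pop 24, enqueue [29], visited so far: [41, 19, 16, 20, 7, 24]
  queue [6, 29] -> pop 6, enqueue [none], visited so far: [41, 19, 16, 20, 7, 24, 6]
  queue [29] -> pop 29, enqueue [none], visited so far: [41, 19, 16, 20, 7, 24, 6, 29]
Result: [41, 19, 16, 20, 7, 24, 6, 29]


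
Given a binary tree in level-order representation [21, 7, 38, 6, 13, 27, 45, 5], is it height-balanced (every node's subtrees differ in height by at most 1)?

Tree (level-order array): [21, 7, 38, 6, 13, 27, 45, 5]
Definition: a tree is height-balanced if, at every node, |h(left) - h(right)| <= 1 (empty subtree has height -1).
Bottom-up per-node check:
  node 5: h_left=-1, h_right=-1, diff=0 [OK], height=0
  node 6: h_left=0, h_right=-1, diff=1 [OK], height=1
  node 13: h_left=-1, h_right=-1, diff=0 [OK], height=0
  node 7: h_left=1, h_right=0, diff=1 [OK], height=2
  node 27: h_left=-1, h_right=-1, diff=0 [OK], height=0
  node 45: h_left=-1, h_right=-1, diff=0 [OK], height=0
  node 38: h_left=0, h_right=0, diff=0 [OK], height=1
  node 21: h_left=2, h_right=1, diff=1 [OK], height=3
All nodes satisfy the balance condition.
Result: Balanced


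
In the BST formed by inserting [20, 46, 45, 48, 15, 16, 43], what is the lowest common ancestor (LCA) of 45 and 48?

Tree insertion order: [20, 46, 45, 48, 15, 16, 43]
Tree (level-order array): [20, 15, 46, None, 16, 45, 48, None, None, 43]
In a BST, the LCA of p=45, q=48 is the first node v on the
root-to-leaf path with p <= v <= q (go left if both < v, right if both > v).
Walk from root:
  at 20: both 45 and 48 > 20, go right
  at 46: 45 <= 46 <= 48, this is the LCA
LCA = 46


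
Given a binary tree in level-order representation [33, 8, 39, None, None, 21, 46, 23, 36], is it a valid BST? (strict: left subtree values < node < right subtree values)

Level-order array: [33, 8, 39, None, None, 21, 46, 23, 36]
Validate using subtree bounds (lo, hi): at each node, require lo < value < hi,
then recurse left with hi=value and right with lo=value.
Preorder trace (stopping at first violation):
  at node 33 with bounds (-inf, +inf): OK
  at node 8 with bounds (-inf, 33): OK
  at node 39 with bounds (33, +inf): OK
  at node 21 with bounds (33, 39): VIOLATION
Node 21 violates its bound: not (33 < 21 < 39).
Result: Not a valid BST


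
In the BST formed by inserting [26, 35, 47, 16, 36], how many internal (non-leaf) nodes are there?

Tree built from: [26, 35, 47, 16, 36]
Tree (level-order array): [26, 16, 35, None, None, None, 47, 36]
Rule: An internal node has at least one child.
Per-node child counts:
  node 26: 2 child(ren)
  node 16: 0 child(ren)
  node 35: 1 child(ren)
  node 47: 1 child(ren)
  node 36: 0 child(ren)
Matching nodes: [26, 35, 47]
Count of internal (non-leaf) nodes: 3


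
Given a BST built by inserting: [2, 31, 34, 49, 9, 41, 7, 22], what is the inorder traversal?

Tree insertion order: [2, 31, 34, 49, 9, 41, 7, 22]
Tree (level-order array): [2, None, 31, 9, 34, 7, 22, None, 49, None, None, None, None, 41]
Inorder traversal: [2, 7, 9, 22, 31, 34, 41, 49]


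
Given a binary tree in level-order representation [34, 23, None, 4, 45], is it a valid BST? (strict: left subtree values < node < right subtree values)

Level-order array: [34, 23, None, 4, 45]
Validate using subtree bounds (lo, hi): at each node, require lo < value < hi,
then recurse left with hi=value and right with lo=value.
Preorder trace (stopping at first violation):
  at node 34 with bounds (-inf, +inf): OK
  at node 23 with bounds (-inf, 34): OK
  at node 4 with bounds (-inf, 23): OK
  at node 45 with bounds (23, 34): VIOLATION
Node 45 violates its bound: not (23 < 45 < 34).
Result: Not a valid BST


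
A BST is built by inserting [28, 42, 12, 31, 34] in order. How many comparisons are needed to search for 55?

Search path for 55: 28 -> 42
Found: False
Comparisons: 2


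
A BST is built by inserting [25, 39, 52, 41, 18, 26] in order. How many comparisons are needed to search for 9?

Search path for 9: 25 -> 18
Found: False
Comparisons: 2


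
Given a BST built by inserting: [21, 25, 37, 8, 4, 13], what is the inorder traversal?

Tree insertion order: [21, 25, 37, 8, 4, 13]
Tree (level-order array): [21, 8, 25, 4, 13, None, 37]
Inorder traversal: [4, 8, 13, 21, 25, 37]


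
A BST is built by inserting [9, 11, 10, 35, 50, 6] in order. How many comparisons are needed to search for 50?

Search path for 50: 9 -> 11 -> 35 -> 50
Found: True
Comparisons: 4


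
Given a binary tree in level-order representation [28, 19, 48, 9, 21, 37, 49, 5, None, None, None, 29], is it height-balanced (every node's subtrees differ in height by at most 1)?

Tree (level-order array): [28, 19, 48, 9, 21, 37, 49, 5, None, None, None, 29]
Definition: a tree is height-balanced if, at every node, |h(left) - h(right)| <= 1 (empty subtree has height -1).
Bottom-up per-node check:
  node 5: h_left=-1, h_right=-1, diff=0 [OK], height=0
  node 9: h_left=0, h_right=-1, diff=1 [OK], height=1
  node 21: h_left=-1, h_right=-1, diff=0 [OK], height=0
  node 19: h_left=1, h_right=0, diff=1 [OK], height=2
  node 29: h_left=-1, h_right=-1, diff=0 [OK], height=0
  node 37: h_left=0, h_right=-1, diff=1 [OK], height=1
  node 49: h_left=-1, h_right=-1, diff=0 [OK], height=0
  node 48: h_left=1, h_right=0, diff=1 [OK], height=2
  node 28: h_left=2, h_right=2, diff=0 [OK], height=3
All nodes satisfy the balance condition.
Result: Balanced


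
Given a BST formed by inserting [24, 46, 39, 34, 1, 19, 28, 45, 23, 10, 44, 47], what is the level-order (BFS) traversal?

Tree insertion order: [24, 46, 39, 34, 1, 19, 28, 45, 23, 10, 44, 47]
Tree (level-order array): [24, 1, 46, None, 19, 39, 47, 10, 23, 34, 45, None, None, None, None, None, None, 28, None, 44]
BFS from the root, enqueuing left then right child of each popped node:
  queue [24] -> pop 24, enqueue [1, 46], visited so far: [24]
  queue [1, 46] -> pop 1, enqueue [19], visited so far: [24, 1]
  queue [46, 19] -> pop 46, enqueue [39, 47], visited so far: [24, 1, 46]
  queue [19, 39, 47] -> pop 19, enqueue [10, 23], visited so far: [24, 1, 46, 19]
  queue [39, 47, 10, 23] -> pop 39, enqueue [34, 45], visited so far: [24, 1, 46, 19, 39]
  queue [47, 10, 23, 34, 45] -> pop 47, enqueue [none], visited so far: [24, 1, 46, 19, 39, 47]
  queue [10, 23, 34, 45] -> pop 10, enqueue [none], visited so far: [24, 1, 46, 19, 39, 47, 10]
  queue [23, 34, 45] -> pop 23, enqueue [none], visited so far: [24, 1, 46, 19, 39, 47, 10, 23]
  queue [34, 45] -> pop 34, enqueue [28], visited so far: [24, 1, 46, 19, 39, 47, 10, 23, 34]
  queue [45, 28] -> pop 45, enqueue [44], visited so far: [24, 1, 46, 19, 39, 47, 10, 23, 34, 45]
  queue [28, 44] -> pop 28, enqueue [none], visited so far: [24, 1, 46, 19, 39, 47, 10, 23, 34, 45, 28]
  queue [44] -> pop 44, enqueue [none], visited so far: [24, 1, 46, 19, 39, 47, 10, 23, 34, 45, 28, 44]
Result: [24, 1, 46, 19, 39, 47, 10, 23, 34, 45, 28, 44]


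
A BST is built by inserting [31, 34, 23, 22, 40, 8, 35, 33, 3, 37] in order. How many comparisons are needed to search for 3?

Search path for 3: 31 -> 23 -> 22 -> 8 -> 3
Found: True
Comparisons: 5


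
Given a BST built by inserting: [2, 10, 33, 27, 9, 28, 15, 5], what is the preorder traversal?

Tree insertion order: [2, 10, 33, 27, 9, 28, 15, 5]
Tree (level-order array): [2, None, 10, 9, 33, 5, None, 27, None, None, None, 15, 28]
Preorder traversal: [2, 10, 9, 5, 33, 27, 15, 28]


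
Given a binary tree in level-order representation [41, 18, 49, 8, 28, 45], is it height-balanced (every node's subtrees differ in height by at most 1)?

Tree (level-order array): [41, 18, 49, 8, 28, 45]
Definition: a tree is height-balanced if, at every node, |h(left) - h(right)| <= 1 (empty subtree has height -1).
Bottom-up per-node check:
  node 8: h_left=-1, h_right=-1, diff=0 [OK], height=0
  node 28: h_left=-1, h_right=-1, diff=0 [OK], height=0
  node 18: h_left=0, h_right=0, diff=0 [OK], height=1
  node 45: h_left=-1, h_right=-1, diff=0 [OK], height=0
  node 49: h_left=0, h_right=-1, diff=1 [OK], height=1
  node 41: h_left=1, h_right=1, diff=0 [OK], height=2
All nodes satisfy the balance condition.
Result: Balanced


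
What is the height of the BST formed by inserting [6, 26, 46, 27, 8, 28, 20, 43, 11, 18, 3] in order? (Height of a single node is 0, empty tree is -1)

Insertion order: [6, 26, 46, 27, 8, 28, 20, 43, 11, 18, 3]
Tree (level-order array): [6, 3, 26, None, None, 8, 46, None, 20, 27, None, 11, None, None, 28, None, 18, None, 43]
Compute height bottom-up (empty subtree = -1):
  height(3) = 1 + max(-1, -1) = 0
  height(18) = 1 + max(-1, -1) = 0
  height(11) = 1 + max(-1, 0) = 1
  height(20) = 1 + max(1, -1) = 2
  height(8) = 1 + max(-1, 2) = 3
  height(43) = 1 + max(-1, -1) = 0
  height(28) = 1 + max(-1, 0) = 1
  height(27) = 1 + max(-1, 1) = 2
  height(46) = 1 + max(2, -1) = 3
  height(26) = 1 + max(3, 3) = 4
  height(6) = 1 + max(0, 4) = 5
Height = 5


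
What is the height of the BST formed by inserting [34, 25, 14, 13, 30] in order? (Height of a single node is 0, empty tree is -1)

Insertion order: [34, 25, 14, 13, 30]
Tree (level-order array): [34, 25, None, 14, 30, 13]
Compute height bottom-up (empty subtree = -1):
  height(13) = 1 + max(-1, -1) = 0
  height(14) = 1 + max(0, -1) = 1
  height(30) = 1 + max(-1, -1) = 0
  height(25) = 1 + max(1, 0) = 2
  height(34) = 1 + max(2, -1) = 3
Height = 3


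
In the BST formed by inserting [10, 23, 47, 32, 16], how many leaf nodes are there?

Tree built from: [10, 23, 47, 32, 16]
Tree (level-order array): [10, None, 23, 16, 47, None, None, 32]
Rule: A leaf has 0 children.
Per-node child counts:
  node 10: 1 child(ren)
  node 23: 2 child(ren)
  node 16: 0 child(ren)
  node 47: 1 child(ren)
  node 32: 0 child(ren)
Matching nodes: [16, 32]
Count of leaf nodes: 2


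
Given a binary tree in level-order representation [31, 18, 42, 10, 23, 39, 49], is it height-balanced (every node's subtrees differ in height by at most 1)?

Tree (level-order array): [31, 18, 42, 10, 23, 39, 49]
Definition: a tree is height-balanced if, at every node, |h(left) - h(right)| <= 1 (empty subtree has height -1).
Bottom-up per-node check:
  node 10: h_left=-1, h_right=-1, diff=0 [OK], height=0
  node 23: h_left=-1, h_right=-1, diff=0 [OK], height=0
  node 18: h_left=0, h_right=0, diff=0 [OK], height=1
  node 39: h_left=-1, h_right=-1, diff=0 [OK], height=0
  node 49: h_left=-1, h_right=-1, diff=0 [OK], height=0
  node 42: h_left=0, h_right=0, diff=0 [OK], height=1
  node 31: h_left=1, h_right=1, diff=0 [OK], height=2
All nodes satisfy the balance condition.
Result: Balanced


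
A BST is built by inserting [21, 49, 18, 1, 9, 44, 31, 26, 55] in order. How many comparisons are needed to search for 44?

Search path for 44: 21 -> 49 -> 44
Found: True
Comparisons: 3


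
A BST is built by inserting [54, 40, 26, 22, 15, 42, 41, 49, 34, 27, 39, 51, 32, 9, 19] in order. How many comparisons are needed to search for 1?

Search path for 1: 54 -> 40 -> 26 -> 22 -> 15 -> 9
Found: False
Comparisons: 6


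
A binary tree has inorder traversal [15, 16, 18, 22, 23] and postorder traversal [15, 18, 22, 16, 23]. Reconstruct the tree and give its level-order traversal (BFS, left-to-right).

Inorder:   [15, 16, 18, 22, 23]
Postorder: [15, 18, 22, 16, 23]
Algorithm: postorder visits root last, so walk postorder right-to-left;
each value is the root of the current inorder slice — split it at that
value, recurse on the right subtree first, then the left.
Recursive splits:
  root=23; inorder splits into left=[15, 16, 18, 22], right=[]
  root=16; inorder splits into left=[15], right=[18, 22]
  root=22; inorder splits into left=[18], right=[]
  root=18; inorder splits into left=[], right=[]
  root=15; inorder splits into left=[], right=[]
Reconstructed level-order: [23, 16, 15, 22, 18]


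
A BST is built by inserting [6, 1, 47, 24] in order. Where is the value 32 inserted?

Starting tree (level order): [6, 1, 47, None, None, 24]
Insertion path: 6 -> 47 -> 24
Result: insert 32 as right child of 24
Final tree (level order): [6, 1, 47, None, None, 24, None, None, 32]


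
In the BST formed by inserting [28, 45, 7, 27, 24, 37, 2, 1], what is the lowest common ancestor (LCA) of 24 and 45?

Tree insertion order: [28, 45, 7, 27, 24, 37, 2, 1]
Tree (level-order array): [28, 7, 45, 2, 27, 37, None, 1, None, 24]
In a BST, the LCA of p=24, q=45 is the first node v on the
root-to-leaf path with p <= v <= q (go left if both < v, right if both > v).
Walk from root:
  at 28: 24 <= 28 <= 45, this is the LCA
LCA = 28


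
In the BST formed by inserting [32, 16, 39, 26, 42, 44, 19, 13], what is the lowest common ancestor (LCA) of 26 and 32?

Tree insertion order: [32, 16, 39, 26, 42, 44, 19, 13]
Tree (level-order array): [32, 16, 39, 13, 26, None, 42, None, None, 19, None, None, 44]
In a BST, the LCA of p=26, q=32 is the first node v on the
root-to-leaf path with p <= v <= q (go left if both < v, right if both > v).
Walk from root:
  at 32: 26 <= 32 <= 32, this is the LCA
LCA = 32


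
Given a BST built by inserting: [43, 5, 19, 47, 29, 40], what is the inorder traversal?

Tree insertion order: [43, 5, 19, 47, 29, 40]
Tree (level-order array): [43, 5, 47, None, 19, None, None, None, 29, None, 40]
Inorder traversal: [5, 19, 29, 40, 43, 47]


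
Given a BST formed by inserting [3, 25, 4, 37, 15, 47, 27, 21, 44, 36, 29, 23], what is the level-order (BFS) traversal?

Tree insertion order: [3, 25, 4, 37, 15, 47, 27, 21, 44, 36, 29, 23]
Tree (level-order array): [3, None, 25, 4, 37, None, 15, 27, 47, None, 21, None, 36, 44, None, None, 23, 29]
BFS from the root, enqueuing left then right child of each popped node:
  queue [3] -> pop 3, enqueue [25], visited so far: [3]
  queue [25] -> pop 25, enqueue [4, 37], visited so far: [3, 25]
  queue [4, 37] -> pop 4, enqueue [15], visited so far: [3, 25, 4]
  queue [37, 15] -> pop 37, enqueue [27, 47], visited so far: [3, 25, 4, 37]
  queue [15, 27, 47] -> pop 15, enqueue [21], visited so far: [3, 25, 4, 37, 15]
  queue [27, 47, 21] -> pop 27, enqueue [36], visited so far: [3, 25, 4, 37, 15, 27]
  queue [47, 21, 36] -> pop 47, enqueue [44], visited so far: [3, 25, 4, 37, 15, 27, 47]
  queue [21, 36, 44] -> pop 21, enqueue [23], visited so far: [3, 25, 4, 37, 15, 27, 47, 21]
  queue [36, 44, 23] -> pop 36, enqueue [29], visited so far: [3, 25, 4, 37, 15, 27, 47, 21, 36]
  queue [44, 23, 29] -> pop 44, enqueue [none], visited so far: [3, 25, 4, 37, 15, 27, 47, 21, 36, 44]
  queue [23, 29] -> pop 23, enqueue [none], visited so far: [3, 25, 4, 37, 15, 27, 47, 21, 36, 44, 23]
  queue [29] -> pop 29, enqueue [none], visited so far: [3, 25, 4, 37, 15, 27, 47, 21, 36, 44, 23, 29]
Result: [3, 25, 4, 37, 15, 27, 47, 21, 36, 44, 23, 29]


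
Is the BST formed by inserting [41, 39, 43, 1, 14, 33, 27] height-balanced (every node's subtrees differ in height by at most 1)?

Tree (level-order array): [41, 39, 43, 1, None, None, None, None, 14, None, 33, 27]
Definition: a tree is height-balanced if, at every node, |h(left) - h(right)| <= 1 (empty subtree has height -1).
Bottom-up per-node check:
  node 27: h_left=-1, h_right=-1, diff=0 [OK], height=0
  node 33: h_left=0, h_right=-1, diff=1 [OK], height=1
  node 14: h_left=-1, h_right=1, diff=2 [FAIL (|-1-1|=2 > 1)], height=2
  node 1: h_left=-1, h_right=2, diff=3 [FAIL (|-1-2|=3 > 1)], height=3
  node 39: h_left=3, h_right=-1, diff=4 [FAIL (|3--1|=4 > 1)], height=4
  node 43: h_left=-1, h_right=-1, diff=0 [OK], height=0
  node 41: h_left=4, h_right=0, diff=4 [FAIL (|4-0|=4 > 1)], height=5
Node 14 violates the condition: |-1 - 1| = 2 > 1.
Result: Not balanced


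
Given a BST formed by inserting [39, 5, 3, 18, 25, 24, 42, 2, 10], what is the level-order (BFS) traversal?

Tree insertion order: [39, 5, 3, 18, 25, 24, 42, 2, 10]
Tree (level-order array): [39, 5, 42, 3, 18, None, None, 2, None, 10, 25, None, None, None, None, 24]
BFS from the root, enqueuing left then right child of each popped node:
  queue [39] -> pop 39, enqueue [5, 42], visited so far: [39]
  queue [5, 42] -> pop 5, enqueue [3, 18], visited so far: [39, 5]
  queue [42, 3, 18] -> pop 42, enqueue [none], visited so far: [39, 5, 42]
  queue [3, 18] -> pop 3, enqueue [2], visited so far: [39, 5, 42, 3]
  queue [18, 2] -> pop 18, enqueue [10, 25], visited so far: [39, 5, 42, 3, 18]
  queue [2, 10, 25] -> pop 2, enqueue [none], visited so far: [39, 5, 42, 3, 18, 2]
  queue [10, 25] -> pop 10, enqueue [none], visited so far: [39, 5, 42, 3, 18, 2, 10]
  queue [25] -> pop 25, enqueue [24], visited so far: [39, 5, 42, 3, 18, 2, 10, 25]
  queue [24] -> pop 24, enqueue [none], visited so far: [39, 5, 42, 3, 18, 2, 10, 25, 24]
Result: [39, 5, 42, 3, 18, 2, 10, 25, 24]


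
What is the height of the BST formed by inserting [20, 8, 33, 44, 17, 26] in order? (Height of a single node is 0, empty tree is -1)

Insertion order: [20, 8, 33, 44, 17, 26]
Tree (level-order array): [20, 8, 33, None, 17, 26, 44]
Compute height bottom-up (empty subtree = -1):
  height(17) = 1 + max(-1, -1) = 0
  height(8) = 1 + max(-1, 0) = 1
  height(26) = 1 + max(-1, -1) = 0
  height(44) = 1 + max(-1, -1) = 0
  height(33) = 1 + max(0, 0) = 1
  height(20) = 1 + max(1, 1) = 2
Height = 2


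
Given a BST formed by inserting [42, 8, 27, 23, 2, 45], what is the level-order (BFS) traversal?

Tree insertion order: [42, 8, 27, 23, 2, 45]
Tree (level-order array): [42, 8, 45, 2, 27, None, None, None, None, 23]
BFS from the root, enqueuing left then right child of each popped node:
  queue [42] -> pop 42, enqueue [8, 45], visited so far: [42]
  queue [8, 45] -> pop 8, enqueue [2, 27], visited so far: [42, 8]
  queue [45, 2, 27] -> pop 45, enqueue [none], visited so far: [42, 8, 45]
  queue [2, 27] -> pop 2, enqueue [none], visited so far: [42, 8, 45, 2]
  queue [27] -> pop 27, enqueue [23], visited so far: [42, 8, 45, 2, 27]
  queue [23] -> pop 23, enqueue [none], visited so far: [42, 8, 45, 2, 27, 23]
Result: [42, 8, 45, 2, 27, 23]


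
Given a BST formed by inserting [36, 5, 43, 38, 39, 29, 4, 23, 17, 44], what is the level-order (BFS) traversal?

Tree insertion order: [36, 5, 43, 38, 39, 29, 4, 23, 17, 44]
Tree (level-order array): [36, 5, 43, 4, 29, 38, 44, None, None, 23, None, None, 39, None, None, 17]
BFS from the root, enqueuing left then right child of each popped node:
  queue [36] -> pop 36, enqueue [5, 43], visited so far: [36]
  queue [5, 43] -> pop 5, enqueue [4, 29], visited so far: [36, 5]
  queue [43, 4, 29] -> pop 43, enqueue [38, 44], visited so far: [36, 5, 43]
  queue [4, 29, 38, 44] -> pop 4, enqueue [none], visited so far: [36, 5, 43, 4]
  queue [29, 38, 44] -> pop 29, enqueue [23], visited so far: [36, 5, 43, 4, 29]
  queue [38, 44, 23] -> pop 38, enqueue [39], visited so far: [36, 5, 43, 4, 29, 38]
  queue [44, 23, 39] -> pop 44, enqueue [none], visited so far: [36, 5, 43, 4, 29, 38, 44]
  queue [23, 39] -> pop 23, enqueue [17], visited so far: [36, 5, 43, 4, 29, 38, 44, 23]
  queue [39, 17] -> pop 39, enqueue [none], visited so far: [36, 5, 43, 4, 29, 38, 44, 23, 39]
  queue [17] -> pop 17, enqueue [none], visited so far: [36, 5, 43, 4, 29, 38, 44, 23, 39, 17]
Result: [36, 5, 43, 4, 29, 38, 44, 23, 39, 17]


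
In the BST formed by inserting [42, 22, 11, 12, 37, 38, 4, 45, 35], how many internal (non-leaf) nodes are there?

Tree built from: [42, 22, 11, 12, 37, 38, 4, 45, 35]
Tree (level-order array): [42, 22, 45, 11, 37, None, None, 4, 12, 35, 38]
Rule: An internal node has at least one child.
Per-node child counts:
  node 42: 2 child(ren)
  node 22: 2 child(ren)
  node 11: 2 child(ren)
  node 4: 0 child(ren)
  node 12: 0 child(ren)
  node 37: 2 child(ren)
  node 35: 0 child(ren)
  node 38: 0 child(ren)
  node 45: 0 child(ren)
Matching nodes: [42, 22, 11, 37]
Count of internal (non-leaf) nodes: 4


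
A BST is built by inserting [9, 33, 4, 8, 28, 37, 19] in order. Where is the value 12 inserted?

Starting tree (level order): [9, 4, 33, None, 8, 28, 37, None, None, 19]
Insertion path: 9 -> 33 -> 28 -> 19
Result: insert 12 as left child of 19
Final tree (level order): [9, 4, 33, None, 8, 28, 37, None, None, 19, None, None, None, 12]


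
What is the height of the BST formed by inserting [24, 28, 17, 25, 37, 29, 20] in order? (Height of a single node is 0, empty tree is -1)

Insertion order: [24, 28, 17, 25, 37, 29, 20]
Tree (level-order array): [24, 17, 28, None, 20, 25, 37, None, None, None, None, 29]
Compute height bottom-up (empty subtree = -1):
  height(20) = 1 + max(-1, -1) = 0
  height(17) = 1 + max(-1, 0) = 1
  height(25) = 1 + max(-1, -1) = 0
  height(29) = 1 + max(-1, -1) = 0
  height(37) = 1 + max(0, -1) = 1
  height(28) = 1 + max(0, 1) = 2
  height(24) = 1 + max(1, 2) = 3
Height = 3


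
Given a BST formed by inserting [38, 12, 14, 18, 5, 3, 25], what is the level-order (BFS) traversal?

Tree insertion order: [38, 12, 14, 18, 5, 3, 25]
Tree (level-order array): [38, 12, None, 5, 14, 3, None, None, 18, None, None, None, 25]
BFS from the root, enqueuing left then right child of each popped node:
  queue [38] -> pop 38, enqueue [12], visited so far: [38]
  queue [12] -> pop 12, enqueue [5, 14], visited so far: [38, 12]
  queue [5, 14] -> pop 5, enqueue [3], visited so far: [38, 12, 5]
  queue [14, 3] -> pop 14, enqueue [18], visited so far: [38, 12, 5, 14]
  queue [3, 18] -> pop 3, enqueue [none], visited so far: [38, 12, 5, 14, 3]
  queue [18] -> pop 18, enqueue [25], visited so far: [38, 12, 5, 14, 3, 18]
  queue [25] -> pop 25, enqueue [none], visited so far: [38, 12, 5, 14, 3, 18, 25]
Result: [38, 12, 5, 14, 3, 18, 25]
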